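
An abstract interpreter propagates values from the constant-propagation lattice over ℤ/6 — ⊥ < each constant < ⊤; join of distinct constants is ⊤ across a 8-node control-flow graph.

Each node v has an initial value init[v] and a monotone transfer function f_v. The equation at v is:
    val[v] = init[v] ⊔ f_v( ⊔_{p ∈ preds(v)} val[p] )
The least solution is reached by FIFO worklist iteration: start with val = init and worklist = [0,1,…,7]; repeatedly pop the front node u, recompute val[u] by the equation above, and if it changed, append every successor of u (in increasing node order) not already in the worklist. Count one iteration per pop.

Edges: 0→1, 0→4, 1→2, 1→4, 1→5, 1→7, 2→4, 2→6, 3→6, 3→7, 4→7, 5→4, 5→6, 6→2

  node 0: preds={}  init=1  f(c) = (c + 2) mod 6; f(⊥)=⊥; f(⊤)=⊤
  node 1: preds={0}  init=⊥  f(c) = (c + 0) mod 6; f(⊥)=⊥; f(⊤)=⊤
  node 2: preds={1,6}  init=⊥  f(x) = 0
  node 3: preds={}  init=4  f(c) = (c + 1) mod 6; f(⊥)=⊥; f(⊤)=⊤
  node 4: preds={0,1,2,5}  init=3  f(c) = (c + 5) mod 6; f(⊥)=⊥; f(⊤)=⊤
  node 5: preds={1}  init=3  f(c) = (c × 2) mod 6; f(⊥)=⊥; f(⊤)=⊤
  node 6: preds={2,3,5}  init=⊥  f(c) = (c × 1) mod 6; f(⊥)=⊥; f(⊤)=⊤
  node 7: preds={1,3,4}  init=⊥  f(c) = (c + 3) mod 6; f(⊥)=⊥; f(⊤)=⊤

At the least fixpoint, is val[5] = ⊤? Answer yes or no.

Worklist (10 pops):
  #1 pop 0: in=⊥ → 1 (no change)
  #2 pop 1: in=1 → 1 (was ⊥); enqueue []
  #3 pop 2: in=1 → 0 (was ⊥); enqueue []
  #4 pop 3: in=⊥ → 4 (no change)
  #5 pop 4: in=⊤ → ⊤ (was 3); enqueue []
  #6 pop 5: in=1 → ⊤ (was 3); enqueue [4]
  #7 pop 6: in=⊤ → ⊤ (was ⊥); enqueue [2]
  #8 pop 7: in=⊤ → ⊤ (was ⊥); enqueue []
  #9 pop 4: in=⊤ → ⊤ (no change)
  #10 pop 2: in=⊤ → 0 (no change)

Fixpoint:
  val[0] = 1
  val[1] = 1
  val[2] = 0
  val[3] = 4
  val[4] = ⊤
  val[5] = ⊤
  val[6] = ⊤
  val[7] = ⊤

yes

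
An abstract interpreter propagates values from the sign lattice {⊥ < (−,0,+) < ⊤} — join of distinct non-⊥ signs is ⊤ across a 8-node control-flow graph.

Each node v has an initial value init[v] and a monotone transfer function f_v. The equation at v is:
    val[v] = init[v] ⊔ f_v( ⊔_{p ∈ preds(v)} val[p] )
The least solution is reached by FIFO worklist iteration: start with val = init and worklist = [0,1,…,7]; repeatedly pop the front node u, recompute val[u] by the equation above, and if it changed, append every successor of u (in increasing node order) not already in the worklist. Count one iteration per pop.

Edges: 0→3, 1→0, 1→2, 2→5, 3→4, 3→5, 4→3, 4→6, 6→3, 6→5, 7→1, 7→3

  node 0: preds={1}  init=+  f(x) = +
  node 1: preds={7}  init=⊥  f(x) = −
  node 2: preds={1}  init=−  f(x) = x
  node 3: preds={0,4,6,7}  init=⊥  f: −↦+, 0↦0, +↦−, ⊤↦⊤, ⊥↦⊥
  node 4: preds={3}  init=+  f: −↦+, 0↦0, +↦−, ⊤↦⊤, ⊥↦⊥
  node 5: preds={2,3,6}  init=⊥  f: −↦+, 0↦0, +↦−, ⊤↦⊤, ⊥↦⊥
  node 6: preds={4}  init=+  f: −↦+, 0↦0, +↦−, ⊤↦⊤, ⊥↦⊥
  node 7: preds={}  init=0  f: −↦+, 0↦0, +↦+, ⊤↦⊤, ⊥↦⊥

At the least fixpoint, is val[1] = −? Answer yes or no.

yes

Iteration log — 11 steps:
  step 1. node 0  ⊔preds=⊥  new=+  stable
  step 2. node 1  ⊔preds=0  new=−  old=⊥  +wl: 0
  step 3. node 2  ⊔preds=−  new=−  stable
  step 4. node 3  ⊔preds=⊤  new=⊤  old=⊥  +wl: 
  step 5. node 4  ⊔preds=⊤  new=⊤  old=+  +wl: 3
  step 6. node 5  ⊔preds=⊤  new=⊤  old=⊥  +wl: 
  step 7. node 6  ⊔preds=⊤  new=⊤  old=+  +wl: 5
  step 8. node 7  ⊔preds=⊥  new=0  stable
  step 9. node 0  ⊔preds=−  new=+  stable
  step 10. node 3  ⊔preds=⊤  new=⊤  stable
  step 11. node 5  ⊔preds=⊤  new=⊤  stable

Least fixpoint reached:
  node 0: +
  node 1: −
  node 2: −
  node 3: ⊤
  node 4: ⊤
  node 5: ⊤
  node 6: ⊤
  node 7: 0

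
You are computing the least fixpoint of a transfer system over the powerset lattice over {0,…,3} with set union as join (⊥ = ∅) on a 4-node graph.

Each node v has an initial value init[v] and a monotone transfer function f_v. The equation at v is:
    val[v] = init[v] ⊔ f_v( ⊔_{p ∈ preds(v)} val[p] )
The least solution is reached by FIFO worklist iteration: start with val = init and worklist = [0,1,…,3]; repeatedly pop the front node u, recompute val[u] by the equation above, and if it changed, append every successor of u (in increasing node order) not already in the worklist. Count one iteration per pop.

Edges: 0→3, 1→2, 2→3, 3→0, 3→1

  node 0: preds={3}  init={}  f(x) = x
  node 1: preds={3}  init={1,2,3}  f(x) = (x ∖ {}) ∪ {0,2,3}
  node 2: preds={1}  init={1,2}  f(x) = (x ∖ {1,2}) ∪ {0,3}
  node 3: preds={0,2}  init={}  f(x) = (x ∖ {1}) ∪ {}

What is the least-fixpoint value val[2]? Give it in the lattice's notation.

Trace (7 dequeues):
  [1] u=0 | in {} | out {} | ==
  [2] u=1 | in {} | out {0,1,2,3} | prev {1,2,3} | push {}
  [3] u=2 | in {0,1,2,3} | out {0,1,2,3} | prev {1,2} | push {}
  [4] u=3 | in {0,1,2,3} | out {0,2,3} | prev {} | push {0,1}
  [5] u=0 | in {0,2,3} | out {0,2,3} | prev {} | push {3}
  [6] u=1 | in {0,2,3} | out {0,1,2,3} | ==
  [7] u=3 | in {0,1,2,3} | out {0,2,3} | ==

Converged values:
  [0] {0,2,3}
  [1] {0,1,2,3}
  [2] {0,1,2,3}
  [3] {0,2,3}

{0,1,2,3}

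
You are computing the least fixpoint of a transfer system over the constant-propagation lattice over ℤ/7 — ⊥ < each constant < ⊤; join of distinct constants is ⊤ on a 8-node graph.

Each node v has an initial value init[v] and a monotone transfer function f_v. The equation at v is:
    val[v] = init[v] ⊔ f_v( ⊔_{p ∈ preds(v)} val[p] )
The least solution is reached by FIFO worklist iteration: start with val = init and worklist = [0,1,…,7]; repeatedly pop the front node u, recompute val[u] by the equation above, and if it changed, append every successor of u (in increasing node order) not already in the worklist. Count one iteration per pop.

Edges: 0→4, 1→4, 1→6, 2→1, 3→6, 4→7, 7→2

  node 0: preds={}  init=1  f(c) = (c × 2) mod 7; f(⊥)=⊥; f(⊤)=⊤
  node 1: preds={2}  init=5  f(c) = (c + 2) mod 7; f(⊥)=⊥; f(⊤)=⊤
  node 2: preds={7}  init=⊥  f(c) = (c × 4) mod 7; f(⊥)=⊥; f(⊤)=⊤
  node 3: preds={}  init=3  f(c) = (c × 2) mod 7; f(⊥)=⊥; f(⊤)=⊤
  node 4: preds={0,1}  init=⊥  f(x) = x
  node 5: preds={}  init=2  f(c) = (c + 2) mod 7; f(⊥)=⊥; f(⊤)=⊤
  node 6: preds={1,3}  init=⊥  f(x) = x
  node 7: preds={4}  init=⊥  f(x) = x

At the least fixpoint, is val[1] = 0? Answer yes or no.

Trace (12 dequeues):
  [1] u=0 | in ⊥ | out 1 | ==
  [2] u=1 | in ⊥ | out 5 | ==
  [3] u=2 | in ⊥ | out ⊥ | ==
  [4] u=3 | in ⊥ | out 3 | ==
  [5] u=4 | in ⊤ | out ⊤ | prev ⊥ | push {}
  [6] u=5 | in ⊥ | out 2 | ==
  [7] u=6 | in ⊤ | out ⊤ | prev ⊥ | push {}
  [8] u=7 | in ⊤ | out ⊤ | prev ⊥ | push {2}
  [9] u=2 | in ⊤ | out ⊤ | prev ⊥ | push {1}
  [10] u=1 | in ⊤ | out ⊤ | prev 5 | push {4,6}
  [11] u=4 | in ⊤ | out ⊤ | ==
  [12] u=6 | in ⊤ | out ⊤ | ==

Converged values:
  [0] 1
  [1] ⊤
  [2] ⊤
  [3] 3
  [4] ⊤
  [5] 2
  [6] ⊤
  [7] ⊤

no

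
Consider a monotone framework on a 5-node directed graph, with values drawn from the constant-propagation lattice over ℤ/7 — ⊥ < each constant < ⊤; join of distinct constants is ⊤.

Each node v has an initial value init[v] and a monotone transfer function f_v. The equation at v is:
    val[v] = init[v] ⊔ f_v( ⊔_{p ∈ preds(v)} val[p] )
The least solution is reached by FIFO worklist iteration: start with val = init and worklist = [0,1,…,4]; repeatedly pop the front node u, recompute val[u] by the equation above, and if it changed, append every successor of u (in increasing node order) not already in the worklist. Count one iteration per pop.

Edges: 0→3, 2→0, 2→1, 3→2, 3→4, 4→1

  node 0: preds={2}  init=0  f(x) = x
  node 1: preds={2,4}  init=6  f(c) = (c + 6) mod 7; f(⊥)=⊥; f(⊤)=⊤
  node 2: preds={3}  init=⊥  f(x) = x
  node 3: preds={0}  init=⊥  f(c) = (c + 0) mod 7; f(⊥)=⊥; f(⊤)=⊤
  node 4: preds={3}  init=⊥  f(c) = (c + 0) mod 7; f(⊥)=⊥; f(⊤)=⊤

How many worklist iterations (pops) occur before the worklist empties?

8

Iteration log — 8 steps:
  step 1. node 0  ⊔preds=⊥  new=0  stable
  step 2. node 1  ⊔preds=⊥  new=6  stable
  step 3. node 2  ⊔preds=⊥  new=⊥  stable
  step 4. node 3  ⊔preds=0  new=0  old=⊥  +wl: 2
  step 5. node 4  ⊔preds=0  new=0  old=⊥  +wl: 1
  step 6. node 2  ⊔preds=0  new=0  old=⊥  +wl: 0
  step 7. node 1  ⊔preds=0  new=6  stable
  step 8. node 0  ⊔preds=0  new=0  stable

Least fixpoint reached:
  node 0: 0
  node 1: 6
  node 2: 0
  node 3: 0
  node 4: 0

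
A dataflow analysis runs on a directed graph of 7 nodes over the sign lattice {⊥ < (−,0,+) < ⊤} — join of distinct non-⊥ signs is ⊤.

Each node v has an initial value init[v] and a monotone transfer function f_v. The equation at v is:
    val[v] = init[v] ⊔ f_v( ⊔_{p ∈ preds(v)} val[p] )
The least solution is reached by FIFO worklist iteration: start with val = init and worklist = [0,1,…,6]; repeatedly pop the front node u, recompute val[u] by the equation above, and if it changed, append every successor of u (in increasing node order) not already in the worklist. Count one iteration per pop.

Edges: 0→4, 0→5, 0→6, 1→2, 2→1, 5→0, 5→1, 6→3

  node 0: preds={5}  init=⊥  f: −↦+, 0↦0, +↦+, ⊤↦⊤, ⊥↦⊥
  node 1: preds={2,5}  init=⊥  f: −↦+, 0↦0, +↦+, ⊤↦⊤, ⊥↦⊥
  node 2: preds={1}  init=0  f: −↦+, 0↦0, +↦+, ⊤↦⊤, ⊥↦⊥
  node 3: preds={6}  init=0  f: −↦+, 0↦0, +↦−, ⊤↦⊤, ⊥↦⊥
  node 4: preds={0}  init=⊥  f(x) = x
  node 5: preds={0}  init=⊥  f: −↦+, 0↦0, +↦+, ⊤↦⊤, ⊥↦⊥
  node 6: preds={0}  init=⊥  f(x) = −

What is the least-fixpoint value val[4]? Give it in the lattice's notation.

Worklist (8 pops):
  #1 pop 0: in=⊥ → ⊥ (no change)
  #2 pop 1: in=0 → 0 (was ⊥); enqueue []
  #3 pop 2: in=0 → 0 (no change)
  #4 pop 3: in=⊥ → 0 (no change)
  #5 pop 4: in=⊥ → ⊥ (no change)
  #6 pop 5: in=⊥ → ⊥ (no change)
  #7 pop 6: in=⊥ → − (was ⊥); enqueue [3]
  #8 pop 3: in=− → ⊤ (was 0); enqueue []

Fixpoint:
  val[0] = ⊥
  val[1] = 0
  val[2] = 0
  val[3] = ⊤
  val[4] = ⊥
  val[5] = ⊥
  val[6] = −

⊥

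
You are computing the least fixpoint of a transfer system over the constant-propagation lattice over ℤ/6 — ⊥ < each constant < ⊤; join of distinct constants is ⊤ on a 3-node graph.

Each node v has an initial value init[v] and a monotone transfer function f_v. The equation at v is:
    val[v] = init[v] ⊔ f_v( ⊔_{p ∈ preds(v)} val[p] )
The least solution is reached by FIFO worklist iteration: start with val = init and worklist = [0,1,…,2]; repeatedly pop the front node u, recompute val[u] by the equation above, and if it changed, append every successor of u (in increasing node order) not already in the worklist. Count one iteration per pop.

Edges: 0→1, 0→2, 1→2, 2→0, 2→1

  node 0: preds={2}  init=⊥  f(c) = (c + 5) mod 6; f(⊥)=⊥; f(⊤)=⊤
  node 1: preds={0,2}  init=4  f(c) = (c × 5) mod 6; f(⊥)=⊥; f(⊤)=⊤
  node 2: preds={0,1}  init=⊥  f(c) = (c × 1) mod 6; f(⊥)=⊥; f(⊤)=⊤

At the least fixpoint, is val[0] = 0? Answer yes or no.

no

Iteration log — 9 steps:
  step 1. node 0  ⊔preds=⊥  new=⊥  stable
  step 2. node 1  ⊔preds=⊥  new=4  stable
  step 3. node 2  ⊔preds=4  new=4  old=⊥  +wl: 0,1
  step 4. node 0  ⊔preds=4  new=3  old=⊥  +wl: 2
  step 5. node 1  ⊔preds=⊤  new=⊤  old=4  +wl: 
  step 6. node 2  ⊔preds=⊤  new=⊤  old=4  +wl: 0,1
  step 7. node 0  ⊔preds=⊤  new=⊤  old=3  +wl: 2
  step 8. node 1  ⊔preds=⊤  new=⊤  stable
  step 9. node 2  ⊔preds=⊤  new=⊤  stable

Least fixpoint reached:
  node 0: ⊤
  node 1: ⊤
  node 2: ⊤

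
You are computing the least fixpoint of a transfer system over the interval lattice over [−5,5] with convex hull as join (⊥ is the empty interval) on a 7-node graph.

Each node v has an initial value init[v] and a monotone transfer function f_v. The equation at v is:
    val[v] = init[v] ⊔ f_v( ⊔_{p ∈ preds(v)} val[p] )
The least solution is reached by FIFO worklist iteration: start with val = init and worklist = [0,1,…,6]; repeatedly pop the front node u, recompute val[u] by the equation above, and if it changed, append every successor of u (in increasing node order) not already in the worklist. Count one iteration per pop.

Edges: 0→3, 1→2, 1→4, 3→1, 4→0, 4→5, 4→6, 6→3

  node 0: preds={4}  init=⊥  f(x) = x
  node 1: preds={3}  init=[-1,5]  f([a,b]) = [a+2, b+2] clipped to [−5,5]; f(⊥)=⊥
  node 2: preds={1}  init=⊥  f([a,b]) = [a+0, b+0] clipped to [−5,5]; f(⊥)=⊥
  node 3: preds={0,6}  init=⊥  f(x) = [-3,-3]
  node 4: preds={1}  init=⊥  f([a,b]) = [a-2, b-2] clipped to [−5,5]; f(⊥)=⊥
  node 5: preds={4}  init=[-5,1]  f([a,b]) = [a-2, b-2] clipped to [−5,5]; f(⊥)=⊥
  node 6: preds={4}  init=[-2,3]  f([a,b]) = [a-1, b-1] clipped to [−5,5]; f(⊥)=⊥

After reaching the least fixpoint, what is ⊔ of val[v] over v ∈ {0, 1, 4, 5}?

Iteration log — 10 steps:
  step 1. node 0  ⊔preds=⊥  new=⊥  stable
  step 2. node 1  ⊔preds=⊥  new=[-1,5]  stable
  step 3. node 2  ⊔preds=[-1,5]  new=[-1,5]  old=⊥  +wl: 
  step 4. node 3  ⊔preds=[-2,3]  new=[-3,-3]  old=⊥  +wl: 1
  step 5. node 4  ⊔preds=[-1,5]  new=[-3,3]  old=⊥  +wl: 0
  step 6. node 5  ⊔preds=[-3,3]  new=[-5,1]  stable
  step 7. node 6  ⊔preds=[-3,3]  new=[-4,3]  old=[-2,3]  +wl: 3
  step 8. node 1  ⊔preds=[-3,-3]  new=[-1,5]  stable
  step 9. node 0  ⊔preds=[-3,3]  new=[-3,3]  old=⊥  +wl: 
  step 10. node 3  ⊔preds=[-4,3]  new=[-3,-3]  stable

Least fixpoint reached:
  node 0: [-3,3]
  node 1: [-1,5]
  node 2: [-1,5]
  node 3: [-3,-3]
  node 4: [-3,3]
  node 5: [-5,1]
  node 6: [-4,3]

[-5,5]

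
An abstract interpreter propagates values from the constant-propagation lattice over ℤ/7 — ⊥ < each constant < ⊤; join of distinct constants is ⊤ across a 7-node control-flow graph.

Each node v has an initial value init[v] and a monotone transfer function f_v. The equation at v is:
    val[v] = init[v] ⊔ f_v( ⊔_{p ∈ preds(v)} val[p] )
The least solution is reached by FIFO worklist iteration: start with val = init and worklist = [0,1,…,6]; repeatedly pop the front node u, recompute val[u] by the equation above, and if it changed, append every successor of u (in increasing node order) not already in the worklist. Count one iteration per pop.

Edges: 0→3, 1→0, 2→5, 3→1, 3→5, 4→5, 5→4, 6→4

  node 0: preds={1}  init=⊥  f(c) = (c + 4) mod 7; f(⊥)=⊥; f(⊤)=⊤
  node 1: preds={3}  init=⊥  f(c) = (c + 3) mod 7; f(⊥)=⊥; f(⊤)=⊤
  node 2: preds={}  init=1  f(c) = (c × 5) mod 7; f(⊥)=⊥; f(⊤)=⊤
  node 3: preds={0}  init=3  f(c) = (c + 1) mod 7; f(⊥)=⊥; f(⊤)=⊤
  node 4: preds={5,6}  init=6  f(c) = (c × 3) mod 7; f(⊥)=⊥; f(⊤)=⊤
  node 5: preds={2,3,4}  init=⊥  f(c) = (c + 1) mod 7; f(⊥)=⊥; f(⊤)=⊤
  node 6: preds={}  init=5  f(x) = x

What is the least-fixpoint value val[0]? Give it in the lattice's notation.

Iteration log — 14 steps:
  step 1. node 0  ⊔preds=⊥  new=⊥  stable
  step 2. node 1  ⊔preds=3  new=6  old=⊥  +wl: 0
  step 3. node 2  ⊔preds=⊥  new=1  stable
  step 4. node 3  ⊔preds=⊥  new=3  stable
  step 5. node 4  ⊔preds=5  new=⊤  old=6  +wl: 
  step 6. node 5  ⊔preds=⊤  new=⊤  old=⊥  +wl: 4
  step 7. node 6  ⊔preds=⊥  new=5  stable
  step 8. node 0  ⊔preds=6  new=3  old=⊥  +wl: 3
  step 9. node 4  ⊔preds=⊤  new=⊤  stable
  step 10. node 3  ⊔preds=3  new=⊤  old=3  +wl: 1,5
  step 11. node 1  ⊔preds=⊤  new=⊤  old=6  +wl: 0
  step 12. node 5  ⊔preds=⊤  new=⊤  stable
  step 13. node 0  ⊔preds=⊤  new=⊤  old=3  +wl: 3
  step 14. node 3  ⊔preds=⊤  new=⊤  stable

Least fixpoint reached:
  node 0: ⊤
  node 1: ⊤
  node 2: 1
  node 3: ⊤
  node 4: ⊤
  node 5: ⊤
  node 6: 5

⊤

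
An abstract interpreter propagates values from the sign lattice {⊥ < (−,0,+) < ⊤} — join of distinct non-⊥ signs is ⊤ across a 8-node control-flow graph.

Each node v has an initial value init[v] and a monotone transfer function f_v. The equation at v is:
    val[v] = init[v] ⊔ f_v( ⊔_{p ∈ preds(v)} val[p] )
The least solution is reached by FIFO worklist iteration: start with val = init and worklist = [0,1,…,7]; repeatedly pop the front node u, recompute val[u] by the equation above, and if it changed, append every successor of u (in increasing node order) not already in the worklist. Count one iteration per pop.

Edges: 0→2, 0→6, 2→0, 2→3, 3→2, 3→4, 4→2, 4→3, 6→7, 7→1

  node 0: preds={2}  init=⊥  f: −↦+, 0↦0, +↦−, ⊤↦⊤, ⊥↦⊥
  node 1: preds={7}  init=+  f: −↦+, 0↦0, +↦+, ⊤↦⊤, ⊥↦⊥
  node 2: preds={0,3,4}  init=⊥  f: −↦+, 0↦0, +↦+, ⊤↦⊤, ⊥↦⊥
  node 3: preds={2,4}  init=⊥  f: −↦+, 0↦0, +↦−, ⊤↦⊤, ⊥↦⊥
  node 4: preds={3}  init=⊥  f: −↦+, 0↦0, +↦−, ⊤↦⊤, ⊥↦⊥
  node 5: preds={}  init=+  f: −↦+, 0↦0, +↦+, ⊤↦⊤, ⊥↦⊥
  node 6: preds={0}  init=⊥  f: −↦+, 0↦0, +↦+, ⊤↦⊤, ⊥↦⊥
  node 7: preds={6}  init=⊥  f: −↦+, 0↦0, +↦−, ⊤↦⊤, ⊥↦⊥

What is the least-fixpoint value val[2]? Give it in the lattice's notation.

⊥

Trace (8 dequeues):
  [1] u=0 | in ⊥ | out ⊥ | ==
  [2] u=1 | in ⊥ | out + | ==
  [3] u=2 | in ⊥ | out ⊥ | ==
  [4] u=3 | in ⊥ | out ⊥ | ==
  [5] u=4 | in ⊥ | out ⊥ | ==
  [6] u=5 | in ⊥ | out + | ==
  [7] u=6 | in ⊥ | out ⊥ | ==
  [8] u=7 | in ⊥ | out ⊥ | ==

Converged values:
  [0] ⊥
  [1] +
  [2] ⊥
  [3] ⊥
  [4] ⊥
  [5] +
  [6] ⊥
  [7] ⊥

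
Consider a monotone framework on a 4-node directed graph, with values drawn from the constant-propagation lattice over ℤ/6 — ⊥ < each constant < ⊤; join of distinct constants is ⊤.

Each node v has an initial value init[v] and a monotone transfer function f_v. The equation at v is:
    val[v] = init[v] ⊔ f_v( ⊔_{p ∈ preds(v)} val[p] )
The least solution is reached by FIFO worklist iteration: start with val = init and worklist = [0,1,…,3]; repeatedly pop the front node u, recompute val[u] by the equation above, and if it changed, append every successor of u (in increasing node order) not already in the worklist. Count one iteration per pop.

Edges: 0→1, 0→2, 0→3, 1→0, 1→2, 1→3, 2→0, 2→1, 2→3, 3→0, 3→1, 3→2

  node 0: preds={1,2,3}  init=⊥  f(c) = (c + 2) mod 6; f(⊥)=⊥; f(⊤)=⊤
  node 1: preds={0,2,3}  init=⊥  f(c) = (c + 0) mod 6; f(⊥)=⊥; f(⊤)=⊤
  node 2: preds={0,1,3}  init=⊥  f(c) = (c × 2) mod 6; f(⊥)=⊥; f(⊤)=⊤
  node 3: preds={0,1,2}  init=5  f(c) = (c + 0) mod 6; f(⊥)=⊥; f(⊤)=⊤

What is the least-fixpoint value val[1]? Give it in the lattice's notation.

Worklist (8 pops):
  #1 pop 0: in=5 → 1 (was ⊥); enqueue []
  #2 pop 1: in=⊤ → ⊤ (was ⊥); enqueue [0]
  #3 pop 2: in=⊤ → ⊤ (was ⊥); enqueue [1]
  #4 pop 3: in=⊤ → ⊤ (was 5); enqueue [2]
  #5 pop 0: in=⊤ → ⊤ (was 1); enqueue [3]
  #6 pop 1: in=⊤ → ⊤ (no change)
  #7 pop 2: in=⊤ → ⊤ (no change)
  #8 pop 3: in=⊤ → ⊤ (no change)

Fixpoint:
  val[0] = ⊤
  val[1] = ⊤
  val[2] = ⊤
  val[3] = ⊤

⊤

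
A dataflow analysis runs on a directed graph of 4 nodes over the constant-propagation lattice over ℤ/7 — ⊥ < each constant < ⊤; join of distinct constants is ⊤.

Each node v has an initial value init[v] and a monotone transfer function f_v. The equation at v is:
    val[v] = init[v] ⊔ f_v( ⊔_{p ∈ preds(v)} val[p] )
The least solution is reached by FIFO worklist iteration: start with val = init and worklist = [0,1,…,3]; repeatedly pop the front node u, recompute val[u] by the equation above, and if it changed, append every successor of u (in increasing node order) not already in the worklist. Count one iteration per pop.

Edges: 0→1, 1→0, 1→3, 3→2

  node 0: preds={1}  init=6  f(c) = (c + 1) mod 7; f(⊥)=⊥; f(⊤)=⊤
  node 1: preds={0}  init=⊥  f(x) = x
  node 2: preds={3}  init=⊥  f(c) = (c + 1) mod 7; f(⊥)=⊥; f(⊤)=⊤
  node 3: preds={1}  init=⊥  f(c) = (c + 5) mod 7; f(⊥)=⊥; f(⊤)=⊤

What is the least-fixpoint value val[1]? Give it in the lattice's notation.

⊤

Worklist (10 pops):
  #1 pop 0: in=⊥ → 6 (no change)
  #2 pop 1: in=6 → 6 (was ⊥); enqueue [0]
  #3 pop 2: in=⊥ → ⊥ (no change)
  #4 pop 3: in=6 → 4 (was ⊥); enqueue [2]
  #5 pop 0: in=6 → ⊤ (was 6); enqueue [1]
  #6 pop 2: in=4 → 5 (was ⊥); enqueue []
  #7 pop 1: in=⊤ → ⊤ (was 6); enqueue [0,3]
  #8 pop 0: in=⊤ → ⊤ (no change)
  #9 pop 3: in=⊤ → ⊤ (was 4); enqueue [2]
  #10 pop 2: in=⊤ → ⊤ (was 5); enqueue []

Fixpoint:
  val[0] = ⊤
  val[1] = ⊤
  val[2] = ⊤
  val[3] = ⊤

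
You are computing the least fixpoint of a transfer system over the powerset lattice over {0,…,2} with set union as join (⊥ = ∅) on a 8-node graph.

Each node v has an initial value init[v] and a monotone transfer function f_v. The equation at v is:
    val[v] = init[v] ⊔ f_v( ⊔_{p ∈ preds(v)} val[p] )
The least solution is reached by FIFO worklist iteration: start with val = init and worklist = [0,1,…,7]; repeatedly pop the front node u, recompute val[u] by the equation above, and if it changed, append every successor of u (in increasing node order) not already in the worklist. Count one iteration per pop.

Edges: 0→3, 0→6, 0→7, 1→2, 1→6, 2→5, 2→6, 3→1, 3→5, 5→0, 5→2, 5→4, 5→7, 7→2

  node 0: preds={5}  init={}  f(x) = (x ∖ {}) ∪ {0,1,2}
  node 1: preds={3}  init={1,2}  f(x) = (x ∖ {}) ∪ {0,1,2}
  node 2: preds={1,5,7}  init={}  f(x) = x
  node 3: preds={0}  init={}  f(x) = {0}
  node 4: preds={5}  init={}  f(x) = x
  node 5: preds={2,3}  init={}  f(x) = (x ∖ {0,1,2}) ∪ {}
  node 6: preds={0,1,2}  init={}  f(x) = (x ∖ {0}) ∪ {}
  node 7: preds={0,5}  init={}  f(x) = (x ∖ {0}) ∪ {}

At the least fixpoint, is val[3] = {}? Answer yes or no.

Trace (10 dequeues):
  [1] u=0 | in {} | out {0,1,2} | prev {} | push {}
  [2] u=1 | in {} | out {0,1,2} | prev {1,2} | push {}
  [3] u=2 | in {0,1,2} | out {0,1,2} | prev {} | push {}
  [4] u=3 | in {0,1,2} | out {0} | prev {} | push {1}
  [5] u=4 | in {} | out {} | ==
  [6] u=5 | in {0,1,2} | out {} | ==
  [7] u=6 | in {0,1,2} | out {1,2} | prev {} | push {}
  [8] u=7 | in {0,1,2} | out {1,2} | prev {} | push {2}
  [9] u=1 | in {0} | out {0,1,2} | ==
  [10] u=2 | in {0,1,2} | out {0,1,2} | ==

Converged values:
  [0] {0,1,2}
  [1] {0,1,2}
  [2] {0,1,2}
  [3] {0}
  [4] {}
  [5] {}
  [6] {1,2}
  [7] {1,2}

no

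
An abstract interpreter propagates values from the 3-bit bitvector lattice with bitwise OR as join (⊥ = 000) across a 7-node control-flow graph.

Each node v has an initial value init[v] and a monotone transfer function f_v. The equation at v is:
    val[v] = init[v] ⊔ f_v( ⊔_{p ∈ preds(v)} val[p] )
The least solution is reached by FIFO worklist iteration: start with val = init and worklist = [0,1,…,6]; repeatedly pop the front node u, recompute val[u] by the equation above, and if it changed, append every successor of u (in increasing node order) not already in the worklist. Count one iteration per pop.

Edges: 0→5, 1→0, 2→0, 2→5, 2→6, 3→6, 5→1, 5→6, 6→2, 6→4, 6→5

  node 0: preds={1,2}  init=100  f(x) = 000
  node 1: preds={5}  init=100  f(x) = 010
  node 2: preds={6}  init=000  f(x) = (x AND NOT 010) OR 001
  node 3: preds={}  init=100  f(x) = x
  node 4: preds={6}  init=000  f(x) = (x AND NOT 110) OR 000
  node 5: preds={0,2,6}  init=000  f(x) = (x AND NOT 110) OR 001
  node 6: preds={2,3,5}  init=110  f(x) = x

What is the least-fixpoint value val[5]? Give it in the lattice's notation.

001

Iteration log — 12 steps:
  step 1. node 0  ⊔preds=100  new=100  stable
  step 2. node 1  ⊔preds=000  new=110  old=100  +wl: 0
  step 3. node 2  ⊔preds=110  new=101  old=000  +wl: 
  step 4. node 3  ⊔preds=000  new=100  stable
  step 5. node 4  ⊔preds=110  new=000  stable
  step 6. node 5  ⊔preds=111  new=001  old=000  +wl: 1
  step 7. node 6  ⊔preds=101  new=111  old=110  +wl: 2,4,5
  step 8. node 0  ⊔preds=111  new=100  stable
  step 9. node 1  ⊔preds=001  new=110  stable
  step 10. node 2  ⊔preds=111  new=101  stable
  step 11. node 4  ⊔preds=111  new=001  old=000  +wl: 
  step 12. node 5  ⊔preds=111  new=001  stable

Least fixpoint reached:
  node 0: 100
  node 1: 110
  node 2: 101
  node 3: 100
  node 4: 001
  node 5: 001
  node 6: 111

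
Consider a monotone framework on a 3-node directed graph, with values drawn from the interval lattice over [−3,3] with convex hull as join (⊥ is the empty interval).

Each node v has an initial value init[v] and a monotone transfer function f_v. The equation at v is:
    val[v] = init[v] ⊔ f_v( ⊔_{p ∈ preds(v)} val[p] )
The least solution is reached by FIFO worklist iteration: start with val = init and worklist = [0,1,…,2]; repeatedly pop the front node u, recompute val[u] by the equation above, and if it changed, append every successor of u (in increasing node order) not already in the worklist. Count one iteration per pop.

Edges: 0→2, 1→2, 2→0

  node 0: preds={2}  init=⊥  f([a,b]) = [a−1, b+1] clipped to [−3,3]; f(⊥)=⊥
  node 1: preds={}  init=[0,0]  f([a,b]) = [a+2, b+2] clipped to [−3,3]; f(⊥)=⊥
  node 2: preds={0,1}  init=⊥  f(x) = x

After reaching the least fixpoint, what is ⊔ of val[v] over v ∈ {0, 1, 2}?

Iteration log — 10 steps:
  step 1. node 0  ⊔preds=⊥  new=⊥  stable
  step 2. node 1  ⊔preds=⊥  new=[0,0]  stable
  step 3. node 2  ⊔preds=[0,0]  new=[0,0]  old=⊥  +wl: 0
  step 4. node 0  ⊔preds=[0,0]  new=[-1,1]  old=⊥  +wl: 2
  step 5. node 2  ⊔preds=[-1,1]  new=[-1,1]  old=[0,0]  +wl: 0
  step 6. node 0  ⊔preds=[-1,1]  new=[-2,2]  old=[-1,1]  +wl: 2
  step 7. node 2  ⊔preds=[-2,2]  new=[-2,2]  old=[-1,1]  +wl: 0
  step 8. node 0  ⊔preds=[-2,2]  new=[-3,3]  old=[-2,2]  +wl: 2
  step 9. node 2  ⊔preds=[-3,3]  new=[-3,3]  old=[-2,2]  +wl: 0
  step 10. node 0  ⊔preds=[-3,3]  new=[-3,3]  stable

Least fixpoint reached:
  node 0: [-3,3]
  node 1: [0,0]
  node 2: [-3,3]

[-3,3]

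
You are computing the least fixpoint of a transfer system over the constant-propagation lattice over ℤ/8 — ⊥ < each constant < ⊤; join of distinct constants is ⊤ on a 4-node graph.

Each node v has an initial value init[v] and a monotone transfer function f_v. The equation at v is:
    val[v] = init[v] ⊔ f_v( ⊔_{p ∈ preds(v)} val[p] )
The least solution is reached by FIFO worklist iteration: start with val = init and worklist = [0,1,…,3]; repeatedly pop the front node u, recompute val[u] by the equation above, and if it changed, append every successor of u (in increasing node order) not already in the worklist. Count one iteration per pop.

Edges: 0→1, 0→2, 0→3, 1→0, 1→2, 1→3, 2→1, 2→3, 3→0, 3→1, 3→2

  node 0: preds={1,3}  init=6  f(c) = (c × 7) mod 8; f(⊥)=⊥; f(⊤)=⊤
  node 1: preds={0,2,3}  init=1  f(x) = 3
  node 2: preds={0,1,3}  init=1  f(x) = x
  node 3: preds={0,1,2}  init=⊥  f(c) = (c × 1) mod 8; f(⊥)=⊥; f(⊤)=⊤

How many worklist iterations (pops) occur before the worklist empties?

7

Iteration log — 7 steps:
  step 1. node 0  ⊔preds=1  new=⊤  old=6  +wl: 
  step 2. node 1  ⊔preds=⊤  new=⊤  old=1  +wl: 0
  step 3. node 2  ⊔preds=⊤  new=⊤  old=1  +wl: 1
  step 4. node 3  ⊔preds=⊤  new=⊤  old=⊥  +wl: 2
  step 5. node 0  ⊔preds=⊤  new=⊤  stable
  step 6. node 1  ⊔preds=⊤  new=⊤  stable
  step 7. node 2  ⊔preds=⊤  new=⊤  stable

Least fixpoint reached:
  node 0: ⊤
  node 1: ⊤
  node 2: ⊤
  node 3: ⊤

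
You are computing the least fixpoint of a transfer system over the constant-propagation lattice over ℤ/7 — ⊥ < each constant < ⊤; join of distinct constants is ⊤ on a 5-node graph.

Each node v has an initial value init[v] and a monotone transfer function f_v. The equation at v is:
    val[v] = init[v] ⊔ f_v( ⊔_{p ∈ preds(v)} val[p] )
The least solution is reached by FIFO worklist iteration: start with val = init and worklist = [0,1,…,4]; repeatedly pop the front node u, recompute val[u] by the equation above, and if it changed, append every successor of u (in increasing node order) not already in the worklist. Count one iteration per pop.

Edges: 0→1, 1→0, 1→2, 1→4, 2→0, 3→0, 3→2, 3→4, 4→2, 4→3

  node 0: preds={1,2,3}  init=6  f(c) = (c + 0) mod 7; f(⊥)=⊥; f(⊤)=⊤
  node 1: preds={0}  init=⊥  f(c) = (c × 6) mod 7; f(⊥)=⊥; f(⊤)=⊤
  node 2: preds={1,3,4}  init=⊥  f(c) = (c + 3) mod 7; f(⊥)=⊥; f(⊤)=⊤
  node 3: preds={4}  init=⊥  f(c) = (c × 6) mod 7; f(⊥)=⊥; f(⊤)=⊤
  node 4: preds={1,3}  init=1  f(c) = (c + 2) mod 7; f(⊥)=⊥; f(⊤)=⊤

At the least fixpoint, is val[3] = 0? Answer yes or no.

Worklist (12 pops):
  #1 pop 0: in=⊥ → 6 (no change)
  #2 pop 1: in=6 → 1 (was ⊥); enqueue [0]
  #3 pop 2: in=1 → 4 (was ⊥); enqueue []
  #4 pop 3: in=1 → 6 (was ⊥); enqueue [2]
  #5 pop 4: in=⊤ → ⊤ (was 1); enqueue [3]
  #6 pop 0: in=⊤ → ⊤ (was 6); enqueue [1]
  #7 pop 2: in=⊤ → ⊤ (was 4); enqueue [0]
  #8 pop 3: in=⊤ → ⊤ (was 6); enqueue [2,4]
  #9 pop 1: in=⊤ → ⊤ (was 1); enqueue []
  #10 pop 0: in=⊤ → ⊤ (no change)
  #11 pop 2: in=⊤ → ⊤ (no change)
  #12 pop 4: in=⊤ → ⊤ (no change)

Fixpoint:
  val[0] = ⊤
  val[1] = ⊤
  val[2] = ⊤
  val[3] = ⊤
  val[4] = ⊤

no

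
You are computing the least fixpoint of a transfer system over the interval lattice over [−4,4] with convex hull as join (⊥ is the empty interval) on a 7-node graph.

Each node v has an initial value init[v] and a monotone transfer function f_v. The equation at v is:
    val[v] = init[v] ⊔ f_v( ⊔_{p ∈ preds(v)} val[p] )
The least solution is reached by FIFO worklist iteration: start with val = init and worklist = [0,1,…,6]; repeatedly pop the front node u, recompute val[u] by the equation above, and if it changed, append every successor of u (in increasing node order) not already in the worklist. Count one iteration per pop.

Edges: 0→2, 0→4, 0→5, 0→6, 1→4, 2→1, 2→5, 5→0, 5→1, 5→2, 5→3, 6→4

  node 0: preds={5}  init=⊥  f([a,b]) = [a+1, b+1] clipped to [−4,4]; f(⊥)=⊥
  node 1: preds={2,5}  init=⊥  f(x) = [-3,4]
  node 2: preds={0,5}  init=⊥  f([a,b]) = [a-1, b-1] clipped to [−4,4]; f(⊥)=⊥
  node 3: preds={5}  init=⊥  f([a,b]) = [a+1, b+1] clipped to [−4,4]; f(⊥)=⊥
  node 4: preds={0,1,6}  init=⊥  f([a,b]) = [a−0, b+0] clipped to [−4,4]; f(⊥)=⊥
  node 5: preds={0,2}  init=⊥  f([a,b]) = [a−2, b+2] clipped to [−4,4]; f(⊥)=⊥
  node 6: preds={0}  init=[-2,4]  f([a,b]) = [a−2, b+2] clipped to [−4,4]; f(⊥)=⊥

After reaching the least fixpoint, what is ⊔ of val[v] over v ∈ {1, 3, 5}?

Worklist (7 pops):
  #1 pop 0: in=⊥ → ⊥ (no change)
  #2 pop 1: in=⊥ → [-3,4] (was ⊥); enqueue []
  #3 pop 2: in=⊥ → ⊥ (no change)
  #4 pop 3: in=⊥ → ⊥ (no change)
  #5 pop 4: in=[-3,4] → [-3,4] (was ⊥); enqueue []
  #6 pop 5: in=⊥ → ⊥ (no change)
  #7 pop 6: in=⊥ → [-2,4] (no change)

Fixpoint:
  val[0] = ⊥
  val[1] = [-3,4]
  val[2] = ⊥
  val[3] = ⊥
  val[4] = [-3,4]
  val[5] = ⊥
  val[6] = [-2,4]

[-3,4]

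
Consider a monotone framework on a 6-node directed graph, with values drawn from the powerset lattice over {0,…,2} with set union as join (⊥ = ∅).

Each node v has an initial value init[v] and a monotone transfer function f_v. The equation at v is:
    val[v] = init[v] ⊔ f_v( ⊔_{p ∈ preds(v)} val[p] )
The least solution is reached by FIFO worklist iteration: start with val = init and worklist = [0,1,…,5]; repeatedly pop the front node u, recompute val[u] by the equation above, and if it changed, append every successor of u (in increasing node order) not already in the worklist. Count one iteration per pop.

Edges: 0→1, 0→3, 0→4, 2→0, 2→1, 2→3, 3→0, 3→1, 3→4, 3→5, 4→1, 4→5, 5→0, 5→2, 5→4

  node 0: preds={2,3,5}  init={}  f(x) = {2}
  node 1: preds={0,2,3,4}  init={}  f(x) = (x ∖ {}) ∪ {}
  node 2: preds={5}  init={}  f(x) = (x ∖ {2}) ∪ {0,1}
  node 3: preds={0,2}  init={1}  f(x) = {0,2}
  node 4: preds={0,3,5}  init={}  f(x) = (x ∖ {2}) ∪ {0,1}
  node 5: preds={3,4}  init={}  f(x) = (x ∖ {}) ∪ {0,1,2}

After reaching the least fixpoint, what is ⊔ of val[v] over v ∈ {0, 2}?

{0,1,2}

Worklist (10 pops):
  #1 pop 0: in={1} → {2} (was {}); enqueue []
  #2 pop 1: in={1,2} → {1,2} (was {}); enqueue []
  #3 pop 2: in={} → {0,1} (was {}); enqueue [0,1]
  #4 pop 3: in={0,1,2} → {0,1,2} (was {1}); enqueue []
  #5 pop 4: in={0,1,2} → {0,1} (was {}); enqueue []
  #6 pop 5: in={0,1,2} → {0,1,2} (was {}); enqueue [2,4]
  #7 pop 0: in={0,1,2} → {2} (no change)
  #8 pop 1: in={0,1,2} → {0,1,2} (was {1,2}); enqueue []
  #9 pop 2: in={0,1,2} → {0,1} (no change)
  #10 pop 4: in={0,1,2} → {0,1} (no change)

Fixpoint:
  val[0] = {2}
  val[1] = {0,1,2}
  val[2] = {0,1}
  val[3] = {0,1,2}
  val[4] = {0,1}
  val[5] = {0,1,2}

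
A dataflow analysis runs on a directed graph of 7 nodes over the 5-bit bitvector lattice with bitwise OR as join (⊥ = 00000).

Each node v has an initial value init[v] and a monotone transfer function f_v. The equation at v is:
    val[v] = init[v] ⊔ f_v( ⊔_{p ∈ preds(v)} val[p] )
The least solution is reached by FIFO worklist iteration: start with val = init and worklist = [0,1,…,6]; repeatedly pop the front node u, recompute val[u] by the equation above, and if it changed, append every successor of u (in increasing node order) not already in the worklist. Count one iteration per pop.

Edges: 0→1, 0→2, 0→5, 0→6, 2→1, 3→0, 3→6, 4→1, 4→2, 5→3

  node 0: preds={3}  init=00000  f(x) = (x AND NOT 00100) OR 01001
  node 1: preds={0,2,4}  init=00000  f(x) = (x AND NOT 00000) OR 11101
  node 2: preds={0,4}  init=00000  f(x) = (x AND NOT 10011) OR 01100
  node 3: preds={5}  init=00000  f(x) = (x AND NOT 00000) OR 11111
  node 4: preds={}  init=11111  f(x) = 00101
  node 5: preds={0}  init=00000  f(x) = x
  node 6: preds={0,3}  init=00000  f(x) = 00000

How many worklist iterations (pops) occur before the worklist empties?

Worklist (15 pops):
  #1 pop 0: in=00000 → 01001 (was 00000); enqueue []
  #2 pop 1: in=11111 → 11111 (was 00000); enqueue []
  #3 pop 2: in=11111 → 01100 (was 00000); enqueue [1]
  #4 pop 3: in=00000 → 11111 (was 00000); enqueue [0]
  #5 pop 4: in=00000 → 11111 (no change)
  #6 pop 5: in=01001 → 01001 (was 00000); enqueue [3]
  #7 pop 6: in=11111 → 00000 (no change)
  #8 pop 1: in=11111 → 11111 (no change)
  #9 pop 0: in=11111 → 11011 (was 01001); enqueue [1,2,5,6]
  #10 pop 3: in=01001 → 11111 (no change)
  #11 pop 1: in=11111 → 11111 (no change)
  #12 pop 2: in=11111 → 01100 (no change)
  #13 pop 5: in=11011 → 11011 (was 01001); enqueue [3]
  #14 pop 6: in=11111 → 00000 (no change)
  #15 pop 3: in=11011 → 11111 (no change)

Fixpoint:
  val[0] = 11011
  val[1] = 11111
  val[2] = 01100
  val[3] = 11111
  val[4] = 11111
  val[5] = 11011
  val[6] = 00000

15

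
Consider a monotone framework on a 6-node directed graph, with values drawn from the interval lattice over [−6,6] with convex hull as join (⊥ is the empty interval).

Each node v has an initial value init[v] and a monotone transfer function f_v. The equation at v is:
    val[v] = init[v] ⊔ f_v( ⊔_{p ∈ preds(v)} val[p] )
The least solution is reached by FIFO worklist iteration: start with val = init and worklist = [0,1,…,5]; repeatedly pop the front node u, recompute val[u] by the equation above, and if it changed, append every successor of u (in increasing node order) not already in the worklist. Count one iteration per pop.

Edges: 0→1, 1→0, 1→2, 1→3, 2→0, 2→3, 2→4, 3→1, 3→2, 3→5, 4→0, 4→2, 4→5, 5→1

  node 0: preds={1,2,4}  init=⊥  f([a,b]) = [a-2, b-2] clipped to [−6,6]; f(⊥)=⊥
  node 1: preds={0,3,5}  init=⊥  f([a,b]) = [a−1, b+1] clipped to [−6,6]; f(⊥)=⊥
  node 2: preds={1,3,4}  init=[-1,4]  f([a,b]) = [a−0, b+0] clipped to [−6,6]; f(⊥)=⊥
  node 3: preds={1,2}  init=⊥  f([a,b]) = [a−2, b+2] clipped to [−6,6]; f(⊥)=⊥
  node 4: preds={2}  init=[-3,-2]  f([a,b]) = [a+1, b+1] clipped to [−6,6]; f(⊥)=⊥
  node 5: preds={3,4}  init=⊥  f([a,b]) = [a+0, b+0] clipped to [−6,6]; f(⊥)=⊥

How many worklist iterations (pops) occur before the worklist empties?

16

Iteration log — 16 steps:
  step 1. node 0  ⊔preds=[-3,4]  new=[-5,2]  old=⊥  +wl: 
  step 2. node 1  ⊔preds=[-5,2]  new=[-6,3]  old=⊥  +wl: 0
  step 3. node 2  ⊔preds=[-6,3]  new=[-6,4]  old=[-1,4]  +wl: 
  step 4. node 3  ⊔preds=[-6,4]  new=[-6,6]  old=⊥  +wl: 1,2
  step 5. node 4  ⊔preds=[-6,4]  new=[-5,5]  old=[-3,-2]  +wl: 
  step 6. node 5  ⊔preds=[-6,6]  new=[-6,6]  old=⊥  +wl: 
  step 7. node 0  ⊔preds=[-6,5]  new=[-6,3]  old=[-5,2]  +wl: 
  step 8. node 1  ⊔preds=[-6,6]  new=[-6,6]  old=[-6,3]  +wl: 0,3
  step 9. node 2  ⊔preds=[-6,6]  new=[-6,6]  old=[-6,4]  +wl: 4
  step 10. node 0  ⊔preds=[-6,6]  new=[-6,4]  old=[-6,3]  +wl: 1
  step 11. node 3  ⊔preds=[-6,6]  new=[-6,6]  stable
  step 12. node 4  ⊔preds=[-6,6]  new=[-5,6]  old=[-5,5]  +wl: 0,2,5
  step 13. node 1  ⊔preds=[-6,6]  new=[-6,6]  stable
  step 14. node 0  ⊔preds=[-6,6]  new=[-6,4]  stable
  step 15. node 2  ⊔preds=[-6,6]  new=[-6,6]  stable
  step 16. node 5  ⊔preds=[-6,6]  new=[-6,6]  stable

Least fixpoint reached:
  node 0: [-6,4]
  node 1: [-6,6]
  node 2: [-6,6]
  node 3: [-6,6]
  node 4: [-5,6]
  node 5: [-6,6]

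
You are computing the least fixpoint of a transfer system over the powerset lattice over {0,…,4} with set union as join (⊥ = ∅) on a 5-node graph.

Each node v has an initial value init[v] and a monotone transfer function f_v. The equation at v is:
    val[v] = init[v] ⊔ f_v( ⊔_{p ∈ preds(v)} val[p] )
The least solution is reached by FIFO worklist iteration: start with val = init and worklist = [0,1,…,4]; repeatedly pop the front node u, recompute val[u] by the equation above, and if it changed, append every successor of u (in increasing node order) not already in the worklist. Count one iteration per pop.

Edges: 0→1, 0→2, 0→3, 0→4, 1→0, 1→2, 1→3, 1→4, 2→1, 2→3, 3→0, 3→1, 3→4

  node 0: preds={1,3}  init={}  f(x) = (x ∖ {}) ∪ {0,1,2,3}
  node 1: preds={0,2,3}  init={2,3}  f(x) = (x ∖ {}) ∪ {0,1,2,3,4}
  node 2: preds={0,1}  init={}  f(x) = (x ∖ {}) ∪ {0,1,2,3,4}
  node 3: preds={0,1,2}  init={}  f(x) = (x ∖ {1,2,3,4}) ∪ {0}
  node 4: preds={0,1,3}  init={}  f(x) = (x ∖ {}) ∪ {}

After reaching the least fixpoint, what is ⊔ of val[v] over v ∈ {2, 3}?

{0,1,2,3,4}

Trace (10 dequeues):
  [1] u=0 | in {2,3} | out {0,1,2,3} | prev {} | push {}
  [2] u=1 | in {0,1,2,3} | out {0,1,2,3,4} | prev {2,3} | push {0}
  [3] u=2 | in {0,1,2,3,4} | out {0,1,2,3,4} | prev {} | push {1}
  [4] u=3 | in {0,1,2,3,4} | out {0} | prev {} | push {}
  [5] u=4 | in {0,1,2,3,4} | out {0,1,2,3,4} | prev {} | push {}
  [6] u=0 | in {0,1,2,3,4} | out {0,1,2,3,4} | prev {0,1,2,3} | push {2,3,4}
  [7] u=1 | in {0,1,2,3,4} | out {0,1,2,3,4} | ==
  [8] u=2 | in {0,1,2,3,4} | out {0,1,2,3,4} | ==
  [9] u=3 | in {0,1,2,3,4} | out {0} | ==
  [10] u=4 | in {0,1,2,3,4} | out {0,1,2,3,4} | ==

Converged values:
  [0] {0,1,2,3,4}
  [1] {0,1,2,3,4}
  [2] {0,1,2,3,4}
  [3] {0}
  [4] {0,1,2,3,4}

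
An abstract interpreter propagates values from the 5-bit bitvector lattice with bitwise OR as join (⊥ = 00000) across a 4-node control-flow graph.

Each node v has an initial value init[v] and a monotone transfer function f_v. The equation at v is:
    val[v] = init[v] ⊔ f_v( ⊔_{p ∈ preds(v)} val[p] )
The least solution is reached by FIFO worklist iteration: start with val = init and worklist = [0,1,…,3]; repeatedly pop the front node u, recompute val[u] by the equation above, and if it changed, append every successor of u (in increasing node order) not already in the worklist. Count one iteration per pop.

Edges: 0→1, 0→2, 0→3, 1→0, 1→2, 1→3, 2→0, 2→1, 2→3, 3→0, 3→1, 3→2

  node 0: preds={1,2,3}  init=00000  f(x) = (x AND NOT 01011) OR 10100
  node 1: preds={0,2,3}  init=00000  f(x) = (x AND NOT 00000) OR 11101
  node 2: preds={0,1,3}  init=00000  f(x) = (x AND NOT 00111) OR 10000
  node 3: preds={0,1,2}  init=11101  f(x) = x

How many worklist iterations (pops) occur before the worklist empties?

6

Trace (6 dequeues):
  [1] u=0 | in 11101 | out 10100 | prev 00000 | push {}
  [2] u=1 | in 11101 | out 11101 | prev 00000 | push {0}
  [3] u=2 | in 11101 | out 11000 | prev 00000 | push {1}
  [4] u=3 | in 11101 | out 11101 | ==
  [5] u=0 | in 11101 | out 10100 | ==
  [6] u=1 | in 11101 | out 11101 | ==

Converged values:
  [0] 10100
  [1] 11101
  [2] 11000
  [3] 11101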